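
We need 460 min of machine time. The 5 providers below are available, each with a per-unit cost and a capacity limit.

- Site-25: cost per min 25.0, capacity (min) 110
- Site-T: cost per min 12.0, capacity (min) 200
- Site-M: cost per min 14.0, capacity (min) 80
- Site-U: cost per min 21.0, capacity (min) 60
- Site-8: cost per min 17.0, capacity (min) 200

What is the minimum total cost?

Cheapest first:
Site-T at 12.0: take all 200 min — 260 still needed.
Site-M at 14.0: take all 80 min — 180 still needed.
Site-8 at 17.0: take 180 of its 200 — requirement met.
Site-U, Site-25: unused.
Cost = 200×12.0 + 80×14.0 + 180×17.0 = 6580.

6580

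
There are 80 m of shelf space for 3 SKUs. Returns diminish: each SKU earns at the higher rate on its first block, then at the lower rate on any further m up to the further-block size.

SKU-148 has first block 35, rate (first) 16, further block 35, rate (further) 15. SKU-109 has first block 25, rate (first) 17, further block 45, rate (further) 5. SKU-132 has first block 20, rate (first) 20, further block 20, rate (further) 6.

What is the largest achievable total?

1385

Rank every tier by rate: SKU-132/tier1 20 > SKU-109/tier1 17 > SKU-148/tier1 16 > SKU-148/tier2 15 > SKU-132/tier2 6 > SKU-109/tier2 5.
SKU-132/tier1 (20): +20 — 60 left.
Fill SKU-109 tier1 block (25 at 17) — 35 left.
SKU-148/tier1 (16): +35 — 0 left.
Total = 20×20 + 17×25 + 16×35 = 1385.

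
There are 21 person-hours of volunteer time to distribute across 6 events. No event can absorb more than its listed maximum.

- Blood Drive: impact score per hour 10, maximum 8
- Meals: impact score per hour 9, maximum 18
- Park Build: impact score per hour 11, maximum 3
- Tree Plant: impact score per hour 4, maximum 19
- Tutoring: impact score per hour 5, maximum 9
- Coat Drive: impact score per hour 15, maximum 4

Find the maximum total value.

Order the events by impact score per hour: Coat Drive 15 > Park Build 11 > Blood Drive 10 > Meals 9 > Tutoring 5 > Tree Plant 4.
Give Coat Drive 4 to hit its cap of 4 → 17 left.
Give Park Build 3 to hit its cap of 3 → 14 left.
Blood Drive takes 8 to reach its cap of 8 → 6 left.
Only 6 left; Meals takes them to reach 6.
Total = 10×8 + 9×6 + 11×3 + 15×4 = 227.

227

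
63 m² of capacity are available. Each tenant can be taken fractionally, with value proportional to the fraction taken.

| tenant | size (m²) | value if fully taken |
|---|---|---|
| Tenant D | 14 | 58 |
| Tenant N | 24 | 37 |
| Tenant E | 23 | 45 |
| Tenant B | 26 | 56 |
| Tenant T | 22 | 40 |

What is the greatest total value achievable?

Sort by value density: Tenant D 58/14≈4.14, Tenant B 56/26≈2.15, Tenant E 45/23≈1.96, Tenant T 40/22≈1.82, Tenant N 37/24≈1.54.
Tenant D: take in full, 14 m² for value 58 ; 49 left.
All 26 m² of Tenant B fit (value 56) ; 23 remain.
All 23 m² of Tenant E fit (value 45) ; 0 remain.
Total value = 159.

159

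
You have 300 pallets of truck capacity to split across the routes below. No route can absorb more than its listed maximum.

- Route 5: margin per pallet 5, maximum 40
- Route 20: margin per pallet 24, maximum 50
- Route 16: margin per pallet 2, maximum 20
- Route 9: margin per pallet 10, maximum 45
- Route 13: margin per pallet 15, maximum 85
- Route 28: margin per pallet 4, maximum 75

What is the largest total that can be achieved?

Rank by margin per pallet: Route 20 24 > Route 13 15 > Route 9 10 > Route 5 5 > Route 28 4 > Route 16 2.
Give Route 20 50 to hit its cap of 50 — 250 left.
Give Route 13 85 to hit its cap of 85 — 165 left.
Route 9 takes 45 to reach its cap of 45 — 120 left.
Give Route 5 40 to hit its cap of 40 — 80 left.
Give Route 28 75 to hit its cap of 75 — 5 left.
Route 16: +5 (room for 20) → 5. Pool exhausted.
Total = 5×40 + 24×50 + 2×5 + 10×45 + 15×85 + 4×75 = 3435.

3435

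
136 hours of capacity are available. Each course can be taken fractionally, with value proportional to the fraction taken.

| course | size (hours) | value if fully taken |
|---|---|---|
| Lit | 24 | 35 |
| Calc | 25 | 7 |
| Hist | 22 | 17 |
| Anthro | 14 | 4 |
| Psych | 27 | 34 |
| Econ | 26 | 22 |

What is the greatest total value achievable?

Best value per unit of size first: Lit 35/24≈1.46, Psych 34/27≈1.26, Econ 22/26≈0.846, Hist 17/22≈0.773, Anthro 4/14≈0.286, Calc 7/25≈0.28.
All 24 hours of Lit fit (value 35) — 112 remain.
Take all of Psych (27 hours, value 34) — 85 hours left.
Econ: take in full, 26 hours for value 22 — 59 left.
Hist: take in full, 22 hours for value 17 — 37 left.
Anthro: take in full, 14 hours for value 4 — 23 left.
Only 23 hours remain; take 23/25 of Calc for value 7×23/25 = 6.44.
Total value = 118.44.

118.44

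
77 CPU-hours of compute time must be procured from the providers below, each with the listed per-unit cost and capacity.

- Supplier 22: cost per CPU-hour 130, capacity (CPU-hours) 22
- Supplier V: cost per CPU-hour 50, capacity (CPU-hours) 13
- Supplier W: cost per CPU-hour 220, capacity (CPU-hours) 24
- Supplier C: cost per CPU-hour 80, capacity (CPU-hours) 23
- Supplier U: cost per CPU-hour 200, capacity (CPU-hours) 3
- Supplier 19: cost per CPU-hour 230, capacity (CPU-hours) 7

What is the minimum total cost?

9470

Fill from the cheapest provider first.
Take 13 from Supplier V at 50 → need 64 more.
Supplier C at 80: take all 23 CPU-hours → 41 still needed.
Take 22 from Supplier 22 at 130 → need 19 more.
Take 3 from Supplier U at 200 → need 16 more.
Supplier W (220): take the remaining 16 → done.
Supplier 19: unused.
Cost = 13×50 + 23×80 + 22×130 + 3×200 + 16×220 = 9470.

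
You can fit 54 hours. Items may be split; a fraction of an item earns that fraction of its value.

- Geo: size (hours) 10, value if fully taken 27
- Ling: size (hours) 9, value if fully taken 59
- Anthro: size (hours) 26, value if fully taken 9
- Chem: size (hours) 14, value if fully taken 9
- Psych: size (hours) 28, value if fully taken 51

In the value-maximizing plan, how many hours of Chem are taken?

7

Rank by value-to-size ratio: Ling 59/9≈6.56, Geo 27/10≈2.7, Psych 51/28≈1.82, Chem 9/14≈0.643, Anthro 9/26≈0.346.
Take all of Ling (9 hours, value 59) → 45 hours left.
All 10 hours of Geo fit (value 27) → 35 remain.
All 28 hours of Psych fit (value 51) → 7 remain.
Fill the last 7 hours with part of Chem: 7/14 of it earns 4.5.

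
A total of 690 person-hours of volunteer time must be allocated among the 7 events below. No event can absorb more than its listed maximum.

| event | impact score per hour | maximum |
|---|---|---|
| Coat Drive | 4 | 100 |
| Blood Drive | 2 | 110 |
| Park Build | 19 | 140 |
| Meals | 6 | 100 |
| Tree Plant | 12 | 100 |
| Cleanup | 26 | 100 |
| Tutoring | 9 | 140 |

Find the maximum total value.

Order the events by impact score per hour: Cleanup 26 > Park Build 19 > Tree Plant 12 > Tutoring 9 > Meals 6 > Coat Drive 4 > Blood Drive 2.
Cleanup: +100 to 100 (cap) — 590 left.
Give Park Build 140 to hit its cap of 140 — 450 left.
Tree Plant: +100 to 100 (cap) — 350 left.
Tutoring: +140 to 140 (cap) — 210 left.
Meals takes 100 to reach its cap of 100 — 110 left.
Give Coat Drive 100 to hit its cap of 100 — 10 left.
Blood Drive: +10 (room for 110) → 10. Pool exhausted.
Total = 4×100 + 2×10 + 19×140 + 6×100 + 12×100 + 26×100 + 9×140 = 8740.

8740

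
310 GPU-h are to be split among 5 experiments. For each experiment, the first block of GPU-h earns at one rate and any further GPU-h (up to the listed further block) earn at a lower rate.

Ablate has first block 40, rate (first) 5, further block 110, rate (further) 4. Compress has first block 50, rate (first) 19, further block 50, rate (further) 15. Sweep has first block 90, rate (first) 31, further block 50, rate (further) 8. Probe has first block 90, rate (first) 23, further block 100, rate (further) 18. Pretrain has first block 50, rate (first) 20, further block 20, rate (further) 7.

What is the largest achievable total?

7350

Order all 10 blocks by rate: Sweep/tier1 31 > Probe/tier1 23 > Pretrain/tier1 20 > Compress/tier1 19 > Probe/tier2 18 > Compress/tier2 15 > Sweep/tier2 8 > Pretrain/tier2 7 > Ablate/tier1 5 > Ablate/tier2 4.
Sweep/tier1 (31): +90 ; 220 left.
Probe/tier1 (23): +90 ; 130 left.
Fill Pretrain tier1 block (50 at 20) ; 80 left.
Compress tier1 at 19: fill all 50 ; 30 left.
Probe/tier2: +30 of 100 at 18; pool empty.
Total = 31×90 + 23×90 + 20×50 + 19×50 + 18×30 = 7350.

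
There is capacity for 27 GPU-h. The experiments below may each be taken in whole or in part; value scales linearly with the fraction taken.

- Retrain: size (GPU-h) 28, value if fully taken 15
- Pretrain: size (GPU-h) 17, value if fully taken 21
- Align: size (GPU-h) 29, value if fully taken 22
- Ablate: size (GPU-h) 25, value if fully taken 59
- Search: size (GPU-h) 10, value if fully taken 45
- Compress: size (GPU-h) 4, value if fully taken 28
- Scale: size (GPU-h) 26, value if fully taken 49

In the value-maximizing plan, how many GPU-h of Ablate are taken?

Rank by value-to-size ratio: Compress 28/4≈7, Search 45/10≈4.5, Ablate 59/25≈2.36, Scale 49/26≈1.88, Pretrain 21/17≈1.24, Align 22/29≈0.759, Retrain 15/28≈0.536.
Compress: take in full, 4 GPU-h for value 28 ; 23 left.
Take all of Search (10 GPU-h, value 45) ; 13 GPU-h left.
13 GPU-h left: a 13/25 share of Ablate gives 59×13/25 = 30.68.

13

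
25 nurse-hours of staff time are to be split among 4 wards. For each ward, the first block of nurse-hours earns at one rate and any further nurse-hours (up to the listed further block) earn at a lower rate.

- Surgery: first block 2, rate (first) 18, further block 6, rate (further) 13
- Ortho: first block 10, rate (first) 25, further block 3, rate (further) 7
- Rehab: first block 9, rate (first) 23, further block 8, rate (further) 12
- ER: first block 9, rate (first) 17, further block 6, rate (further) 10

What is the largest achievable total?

Order all 8 blocks by rate: Ortho/first 25 > Rehab/first 23 > Surgery/first 18 > ER/first 17 > Surgery/second 13 > Rehab/second 12 > ER/second 10 > Ortho/second 7.
Ortho/first (25): +10 — 15 left.
Rehab/first (23): +9 — 6 left.
Surgery/first (18): +2 — 4 left.
ER/first: +4 of 9 at 17; pool empty.
Total = 25×10 + 23×9 + 18×2 + 17×4 = 561.

561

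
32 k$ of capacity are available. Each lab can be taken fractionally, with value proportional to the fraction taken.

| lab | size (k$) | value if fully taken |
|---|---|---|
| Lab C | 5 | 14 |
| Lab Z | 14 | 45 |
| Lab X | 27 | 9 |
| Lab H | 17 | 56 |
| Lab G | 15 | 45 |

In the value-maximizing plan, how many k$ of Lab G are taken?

1

Sort by value density: Lab H 56/17≈3.29, Lab Z 45/14≈3.21, Lab G 45/15≈3, Lab C 14/5≈2.8, Lab X 9/27≈0.333.
Take all of Lab H (17 k$, value 56) ; 15 k$ left.
Take all of Lab Z (14 k$, value 45) ; 1 k$ left.
Only 1 k$ remain; take 1/15 of Lab G for value 45×1/15 = 3.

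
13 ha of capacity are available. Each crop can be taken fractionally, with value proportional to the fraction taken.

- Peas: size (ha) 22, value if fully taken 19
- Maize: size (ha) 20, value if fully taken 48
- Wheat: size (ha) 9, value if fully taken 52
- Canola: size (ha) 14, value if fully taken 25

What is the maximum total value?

Best value per unit of size first: Wheat 52/9≈5.78, Maize 48/20≈2.4, Canola 25/14≈1.79, Peas 19/22≈0.864.
All 9 ha of Wheat fit (value 52) — 4 remain.
Fill the last 4 ha with part of Maize: 4/20 of it earns 9.6.
Total value = 61.6.

61.6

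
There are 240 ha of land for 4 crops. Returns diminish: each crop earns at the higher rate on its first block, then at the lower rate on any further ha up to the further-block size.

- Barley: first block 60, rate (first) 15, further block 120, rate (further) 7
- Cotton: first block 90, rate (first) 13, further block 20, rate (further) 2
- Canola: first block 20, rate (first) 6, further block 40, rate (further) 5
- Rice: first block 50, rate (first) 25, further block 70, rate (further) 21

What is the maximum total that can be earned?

4400

Order all 8 blocks by rate: Rice/tier1 25 > Rice/tier2 21 > Barley/tier1 15 > Cotton/tier1 13 > Barley/tier2 7 > Canola/tier1 6 > Canola/tier2 5 > Cotton/tier2 2.
Rice tier1 at 25: fill all 50 → 190 left.
Rice/tier2 (21): +70 → 120 left.
Fill Barley tier1 block (60 at 15) → 60 left.
60 remain; put them into Cotton tier1 at 13.
Total = 25×50 + 21×70 + 15×60 + 13×60 = 4400.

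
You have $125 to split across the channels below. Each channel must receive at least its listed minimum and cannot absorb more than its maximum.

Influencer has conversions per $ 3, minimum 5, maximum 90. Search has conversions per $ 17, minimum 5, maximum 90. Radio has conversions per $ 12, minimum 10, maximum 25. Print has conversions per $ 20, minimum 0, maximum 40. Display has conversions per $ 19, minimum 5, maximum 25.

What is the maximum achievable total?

Meeting every minimum uses 5+5+10+0+5 = 25 $, leaving 100.
Rank by conversions per $: Print 20 > Display 19 > Search 17 > Radio 12 > Influencer 3.
Print takes 40 more to reach its cap of 40 ; 60 left.
Display: +20 to 25 (cap) ; 40 left.
Only 40 left; Search takes them to reach 45.
Total = 3×5 + 17×45 + 12×10 + 20×40 + 19×25 = 2175.

2175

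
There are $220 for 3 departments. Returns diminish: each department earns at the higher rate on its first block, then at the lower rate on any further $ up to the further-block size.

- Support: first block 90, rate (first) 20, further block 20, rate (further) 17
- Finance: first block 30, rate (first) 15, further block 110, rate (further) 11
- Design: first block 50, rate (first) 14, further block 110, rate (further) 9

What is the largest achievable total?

3620

Treat each block as its own option and order by rate: Support/tier1 20 > Support/tier2 17 > Finance/tier1 15 > Design/tier1 14 > Finance/tier2 11 > Design/tier2 9.
Support/tier1 (20): +90 → 130 left.
Support/tier2 (17): +20 → 110 left.
Finance/tier1 (15): +30 → 80 left.
Fill Design tier1 block (50 at 14) → 30 left.
Finance tier2 at 11: only 30 left, fill 30.
Total = 20×90 + 17×20 + 15×30 + 14×50 + 11×30 = 3620.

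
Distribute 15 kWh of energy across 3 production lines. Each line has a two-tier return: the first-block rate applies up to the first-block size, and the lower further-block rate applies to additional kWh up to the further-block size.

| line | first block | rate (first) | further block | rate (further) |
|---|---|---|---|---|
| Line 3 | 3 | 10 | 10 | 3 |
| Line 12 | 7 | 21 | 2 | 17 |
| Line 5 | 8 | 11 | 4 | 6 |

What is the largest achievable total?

Order all 6 blocks by rate: Line 12/T1 21 > Line 12/T2 17 > Line 5/T1 11 > Line 3/T1 10 > Line 5/T2 6 > Line 3/T2 3.
Fill Line 12 T1 block (7 at 21) ; 8 left.
Fill Line 12 T2 block (2 at 17) ; 6 left.
Line 5/T1: +6 of 8 at 11; pool empty.
Total = 21×7 + 17×2 + 11×6 = 247.

247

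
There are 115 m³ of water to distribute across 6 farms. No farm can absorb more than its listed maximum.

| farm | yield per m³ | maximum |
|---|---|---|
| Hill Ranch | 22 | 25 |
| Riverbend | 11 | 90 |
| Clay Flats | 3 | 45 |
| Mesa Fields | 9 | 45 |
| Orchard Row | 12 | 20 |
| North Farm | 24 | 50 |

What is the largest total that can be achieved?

Order the farms by yield per m³: North Farm 24 > Hill Ranch 22 > Orchard Row 12 > Riverbend 11 > Mesa Fields 9 > Clay Flats 3.
Give North Farm 50 to hit its cap of 50 → 65 left.
Give Hill Ranch 25 to hit its cap of 25 → 40 left.
Orchard Row takes 20 to reach its cap of 20 → 20 left.
Riverbend: +20 (room for 90) → 20. Pool exhausted.
Total = 22×25 + 11×20 + 12×20 + 24×50 = 2210.

2210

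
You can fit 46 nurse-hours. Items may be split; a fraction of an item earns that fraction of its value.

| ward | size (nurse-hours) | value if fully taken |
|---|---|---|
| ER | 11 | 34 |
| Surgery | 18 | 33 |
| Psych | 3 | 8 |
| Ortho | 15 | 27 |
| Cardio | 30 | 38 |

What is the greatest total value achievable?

100.2

Best value per unit of size first: ER 34/11≈3.09, Psych 8/3≈2.67, Surgery 33/18≈1.83, Ortho 27/15≈1.8, Cardio 38/30≈1.27.
ER: take in full, 11 nurse-hours for value 34 ; 35 left.
Psych: take in full, 3 nurse-hours for value 8 ; 32 left.
Take all of Surgery (18 nurse-hours, value 33) ; 14 nurse-hours left.
Fill the last 14 nurse-hours with part of Ortho: 14/15 of it earns 25.2.
Total value = 100.2.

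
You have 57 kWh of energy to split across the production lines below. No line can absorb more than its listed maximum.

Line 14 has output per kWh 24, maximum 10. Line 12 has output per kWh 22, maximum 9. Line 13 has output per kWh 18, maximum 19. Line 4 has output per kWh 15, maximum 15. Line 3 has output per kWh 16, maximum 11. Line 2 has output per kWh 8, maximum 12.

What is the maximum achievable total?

Highest output per kWh first: Line 14 24 > Line 12 22 > Line 13 18 > Line 3 16 > Line 4 15 > Line 2 8.
Line 14: +10 to 10 (cap) → 47 left.
Line 12: +9 to 9 (cap) → 38 left.
Line 13 takes 19 to reach its cap of 19 → 19 left.
Line 3 takes 11 to reach its cap of 11 → 8 left.
Line 4: +8 (room for 15) → 8. Pool exhausted.
Total = 24×10 + 22×9 + 18×19 + 15×8 + 16×11 = 1076.

1076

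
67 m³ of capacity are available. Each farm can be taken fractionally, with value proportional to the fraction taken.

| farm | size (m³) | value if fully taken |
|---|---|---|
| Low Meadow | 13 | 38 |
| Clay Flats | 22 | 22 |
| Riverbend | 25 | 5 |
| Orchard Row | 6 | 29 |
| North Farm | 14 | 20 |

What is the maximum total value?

111.4

Best value per unit of size first: Orchard Row 29/6≈4.83, Low Meadow 38/13≈2.92, North Farm 20/14≈1.43, Clay Flats 22/22≈1, Riverbend 5/25≈0.2.
Orchard Row: take in full, 6 m³ for value 29 → 61 left.
All 13 m³ of Low Meadow fit (value 38) → 48 remain.
North Farm: take in full, 14 m³ for value 20 → 34 left.
All 22 m³ of Clay Flats fit (value 22) → 12 remain.
12 m³ left: a 12/25 share of Riverbend gives 5×12/25 = 2.4.
Total value = 111.4.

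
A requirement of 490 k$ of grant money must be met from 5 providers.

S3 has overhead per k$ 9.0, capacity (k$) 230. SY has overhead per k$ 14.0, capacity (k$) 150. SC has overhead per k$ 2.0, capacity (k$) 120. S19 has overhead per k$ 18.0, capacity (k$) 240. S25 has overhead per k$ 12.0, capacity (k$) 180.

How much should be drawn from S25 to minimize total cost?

140

Fill from the cheapest provider first.
Take 120 from SC at 2.0 ; need 370 more.
S3 at 9.0: take all 230 k$ ; 140 still needed.
S25 (12.0): take the remaining 140 ; done.
SY, S19: unused.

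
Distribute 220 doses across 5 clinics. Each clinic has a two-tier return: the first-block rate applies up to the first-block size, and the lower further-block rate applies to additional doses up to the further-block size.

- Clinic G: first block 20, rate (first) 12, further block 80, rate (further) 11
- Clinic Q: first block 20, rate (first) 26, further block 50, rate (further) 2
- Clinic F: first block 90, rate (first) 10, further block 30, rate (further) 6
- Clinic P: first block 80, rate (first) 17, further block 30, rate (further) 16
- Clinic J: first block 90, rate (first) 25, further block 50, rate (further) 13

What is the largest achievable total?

Order all 10 blocks by rate: Clinic Q/tier1 26 > Clinic J/tier1 25 > Clinic P/tier1 17 > Clinic P/tier2 16 > Clinic J/tier2 13 > Clinic G/tier1 12 > Clinic G/tier2 11 > Clinic F/tier1 10 > Clinic F/tier2 6 > Clinic Q/tier2 2.
Clinic Q/tier1 (26): +20 → 200 left.
Fill Clinic J tier1 block (90 at 25) → 110 left.
Clinic P/tier1 (17): +80 → 30 left.
Clinic P tier2 at 16: fill all 30 → 0 left.
Total = 26×20 + 25×90 + 17×80 + 16×30 = 4610.

4610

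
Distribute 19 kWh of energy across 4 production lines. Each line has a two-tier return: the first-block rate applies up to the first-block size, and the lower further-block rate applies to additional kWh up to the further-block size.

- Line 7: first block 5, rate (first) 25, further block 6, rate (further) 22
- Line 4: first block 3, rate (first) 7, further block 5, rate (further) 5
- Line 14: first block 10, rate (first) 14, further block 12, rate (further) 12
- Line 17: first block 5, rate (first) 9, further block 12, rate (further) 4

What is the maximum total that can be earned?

369

Rank every tier by rate: Line 7/tier1 25 > Line 7/tier2 22 > Line 14/tier1 14 > Line 14/tier2 12 > Line 17/tier1 9 > Line 4/tier1 7 > Line 4/tier2 5 > Line 17/tier2 4.
Fill Line 7 tier1 block (5 at 25) — 14 left.
Fill Line 7 tier2 block (6 at 22) — 8 left.
Line 14 tier1 at 14: only 8 left, fill 8.
Total = 25×5 + 22×6 + 14×8 = 369.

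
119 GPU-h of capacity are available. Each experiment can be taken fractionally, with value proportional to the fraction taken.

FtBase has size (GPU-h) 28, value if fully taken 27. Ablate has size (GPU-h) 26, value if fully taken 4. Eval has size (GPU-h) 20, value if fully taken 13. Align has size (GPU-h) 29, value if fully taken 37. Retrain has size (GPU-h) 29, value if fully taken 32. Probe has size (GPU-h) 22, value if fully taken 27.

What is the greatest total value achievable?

Sort by value density: Align 37/29≈1.28, Probe 27/22≈1.23, Retrain 32/29≈1.1, FtBase 27/28≈0.964, Eval 13/20≈0.65, Ablate 4/26≈0.154.
Take all of Align (29 GPU-h, value 37) ; 90 GPU-h left.
Take all of Probe (22 GPU-h, value 27) ; 68 GPU-h left.
Take all of Retrain (29 GPU-h, value 32) ; 39 GPU-h left.
Take all of FtBase (28 GPU-h, value 27) ; 11 GPU-h left.
11 GPU-h left: a 11/20 share of Eval gives 13×11/20 = 7.15.
Total value = 130.15.

130.15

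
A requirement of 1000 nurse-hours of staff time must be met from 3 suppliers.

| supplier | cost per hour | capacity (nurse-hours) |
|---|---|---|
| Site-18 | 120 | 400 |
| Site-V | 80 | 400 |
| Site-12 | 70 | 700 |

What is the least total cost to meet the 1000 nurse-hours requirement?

73000

Use suppliers in increasing cost order.
Take 700 from Site-12 at 70 — need 300 more.
Take 300 from Site-V at 80 to finish.
Site-18: unused.
Cost = 700×70 + 300×80 = 73000.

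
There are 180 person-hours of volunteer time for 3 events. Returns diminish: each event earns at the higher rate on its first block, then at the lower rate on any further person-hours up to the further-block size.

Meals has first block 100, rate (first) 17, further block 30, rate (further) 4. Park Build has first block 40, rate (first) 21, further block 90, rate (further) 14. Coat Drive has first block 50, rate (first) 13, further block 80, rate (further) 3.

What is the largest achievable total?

3100

Rank every tier by rate: Park Build/first 21 > Meals/first 17 > Park Build/second 14 > Coat Drive/first 13 > Meals/second 4 > Coat Drive/second 3.
Park Build/first (21): +40 — 140 left.
Meals/first (17): +100 — 40 left.
40 remain; put them into Park Build second at 14.
Total = 21×40 + 17×100 + 14×40 = 3100.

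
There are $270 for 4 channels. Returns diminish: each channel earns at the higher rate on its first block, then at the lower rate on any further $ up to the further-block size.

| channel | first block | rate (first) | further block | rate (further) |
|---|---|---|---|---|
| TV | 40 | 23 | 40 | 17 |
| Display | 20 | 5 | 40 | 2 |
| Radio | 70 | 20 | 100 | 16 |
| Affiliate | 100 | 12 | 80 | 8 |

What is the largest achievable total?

4840

Order all 8 blocks by rate: TV/T1 23 > Radio/T1 20 > TV/T2 17 > Radio/T2 16 > Affiliate/T1 12 > Affiliate/T2 8 > Display/T1 5 > Display/T2 2.
TV T1 at 23: fill all 40 ; 230 left.
Fill Radio T1 block (70 at 20) ; 160 left.
TV/T2 (17): +40 ; 120 left.
Radio/T2 (16): +100 ; 20 left.
20 remain; put them into Affiliate T1 at 12.
Total = 23×40 + 20×70 + 17×40 + 16×100 + 12×20 = 4840.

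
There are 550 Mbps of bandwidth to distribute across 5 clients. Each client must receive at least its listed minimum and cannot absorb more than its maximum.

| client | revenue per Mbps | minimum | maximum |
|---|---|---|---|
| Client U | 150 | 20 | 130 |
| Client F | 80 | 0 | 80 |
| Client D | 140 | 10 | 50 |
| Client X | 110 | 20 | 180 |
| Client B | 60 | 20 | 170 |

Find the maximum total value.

Meeting every minimum uses 20+0+10+20+20 = 70 Mbps, leaving 480.
Rank by revenue per Mbps: Client U 150 > Client D 140 > Client X 110 > Client F 80 > Client B 60.
Client U: +110 to 130 (cap) → 370 left.
Client D takes 40 more to reach its cap of 50 → 330 left.
Give Client X 160 more to hit its cap of 180 → 170 left.
Client F takes 80 more to reach its cap of 80 → 90 left.
Client B: +90 (room for 150) → 110. Pool exhausted.
Total = 150×130 + 80×80 + 140×50 + 110×180 + 60×110 = 59300.

59300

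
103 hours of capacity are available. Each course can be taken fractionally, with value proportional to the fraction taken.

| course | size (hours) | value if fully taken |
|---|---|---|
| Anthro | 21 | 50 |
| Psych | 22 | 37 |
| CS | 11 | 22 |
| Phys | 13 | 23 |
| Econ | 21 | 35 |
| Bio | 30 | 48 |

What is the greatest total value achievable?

191

Rank by value-to-size ratio: Anthro 50/21≈2.38, CS 22/11≈2, Phys 23/13≈1.77, Psych 37/22≈1.68, Econ 35/21≈1.67, Bio 48/30≈1.6.
Take all of Anthro (21 hours, value 50) → 82 hours left.
All 11 hours of CS fit (value 22) → 71 remain.
All 13 hours of Phys fit (value 23) → 58 remain.
All 22 hours of Psych fit (value 37) → 36 remain.
All 21 hours of Econ fit (value 35) → 15 remain.
Only 15 hours remain; take 15/30 of Bio for value 48×15/30 = 24.
Total value = 191.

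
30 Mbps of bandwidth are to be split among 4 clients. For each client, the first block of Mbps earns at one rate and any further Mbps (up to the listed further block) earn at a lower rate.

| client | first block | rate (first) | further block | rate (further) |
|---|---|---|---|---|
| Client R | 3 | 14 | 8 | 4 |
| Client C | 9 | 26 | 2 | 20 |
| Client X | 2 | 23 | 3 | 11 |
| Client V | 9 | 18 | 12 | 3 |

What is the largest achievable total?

Order all 8 blocks by rate: Client C/T1 26 > Client X/T1 23 > Client C/T2 20 > Client V/T1 18 > Client R/T1 14 > Client X/T2 11 > Client R/T2 4 > Client V/T2 3.
Fill Client C T1 block (9 at 26) ; 21 left.
Fill Client X T1 block (2 at 23) ; 19 left.
Client C/T2 (20): +2 ; 17 left.
Client V/T1 (18): +9 ; 8 left.
Client R T1 at 14: fill all 3 ; 5 left.
Client X T2 at 11: fill all 3 ; 2 left.
2 remain; put them into Client R T2 at 4.
Total = 26×9 + 23×2 + 20×2 + 18×9 + 14×3 + 11×3 + 4×2 = 565.

565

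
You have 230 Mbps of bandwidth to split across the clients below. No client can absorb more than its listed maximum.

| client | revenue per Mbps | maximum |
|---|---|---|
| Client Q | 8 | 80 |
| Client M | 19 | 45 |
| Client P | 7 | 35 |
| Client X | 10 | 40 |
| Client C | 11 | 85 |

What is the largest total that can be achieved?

2670

Rank by revenue per Mbps: Client M 19 > Client C 11 > Client X 10 > Client Q 8 > Client P 7.
Client M takes 45 to reach its cap of 45 — 185 left.
Client C takes 85 to reach its cap of 85 — 100 left.
Client X: +40 to 40 (cap) — 60 left.
Client Q: +60 (room for 80) → 60. Pool exhausted.
Total = 8×60 + 19×45 + 10×40 + 11×85 = 2670.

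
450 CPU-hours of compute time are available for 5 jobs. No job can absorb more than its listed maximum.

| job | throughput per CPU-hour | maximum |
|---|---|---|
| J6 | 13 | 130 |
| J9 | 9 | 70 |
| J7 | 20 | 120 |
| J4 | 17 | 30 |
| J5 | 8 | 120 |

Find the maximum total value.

Highest throughput per CPU-hour first: J7 20 > J4 17 > J6 13 > J9 9 > J5 8.
J7: +120 to 120 (cap) — 330 left.
Give J4 30 to hit its cap of 30 — 300 left.
J6: +130 to 130 (cap) — 170 left.
Give J9 70 to hit its cap of 70 — 100 left.
Only 100 left; J5 takes them to reach 100.
Total = 13×130 + 9×70 + 20×120 + 17×30 + 8×100 = 6030.

6030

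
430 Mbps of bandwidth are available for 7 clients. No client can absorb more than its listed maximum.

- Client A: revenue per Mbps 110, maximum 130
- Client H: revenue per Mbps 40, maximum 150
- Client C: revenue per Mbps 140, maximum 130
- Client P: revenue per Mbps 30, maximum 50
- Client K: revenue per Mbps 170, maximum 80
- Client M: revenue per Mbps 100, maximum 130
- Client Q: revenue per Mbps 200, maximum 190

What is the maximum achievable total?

73100

Rank by revenue per Mbps: Client Q 200 > Client K 170 > Client C 140 > Client A 110 > Client M 100 > Client H 40 > Client P 30.
Client Q takes 190 to reach its cap of 190 ; 240 left.
Client K takes 80 to reach its cap of 80 ; 160 left.
Give Client C 130 to hit its cap of 130 ; 30 left.
Client A has room for 130 but only 30 remain, so it gets 30.
Total = 110×30 + 140×130 + 170×80 + 200×190 = 73100.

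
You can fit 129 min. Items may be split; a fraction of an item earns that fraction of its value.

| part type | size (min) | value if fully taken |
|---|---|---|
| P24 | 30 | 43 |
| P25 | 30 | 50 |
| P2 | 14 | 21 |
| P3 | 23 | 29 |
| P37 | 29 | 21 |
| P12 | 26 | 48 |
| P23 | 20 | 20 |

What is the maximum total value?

Rank by value-to-size ratio: P12 48/26≈1.85, P25 50/30≈1.67, P2 21/14≈1.5, P24 43/30≈1.43, P3 29/23≈1.26, P23 20/20≈1, P37 21/29≈0.724.
P12: take in full, 26 min for value 48 ; 103 left.
Take all of P25 (30 min, value 50) ; 73 min left.
P2: take in full, 14 min for value 21 ; 59 left.
P24: take in full, 30 min for value 43 ; 29 left.
All 23 min of P3 fit (value 29) ; 6 remain.
6 min left: a 6/20 share of P23 gives 20×6/20 = 6.
Total value = 197.

197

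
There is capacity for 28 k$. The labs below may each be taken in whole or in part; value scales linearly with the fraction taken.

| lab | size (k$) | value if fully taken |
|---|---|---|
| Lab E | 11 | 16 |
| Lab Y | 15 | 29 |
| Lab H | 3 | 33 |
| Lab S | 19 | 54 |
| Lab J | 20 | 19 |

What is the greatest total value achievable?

Rank by value-to-size ratio: Lab H 33/3≈11, Lab S 54/19≈2.84, Lab Y 29/15≈1.93, Lab E 16/11≈1.45, Lab J 19/20≈0.95.
Lab H: take in full, 3 k$ for value 33 ; 25 left.
Take all of Lab S (19 k$, value 54) ; 6 k$ left.
Only 6 k$ remain; take 6/15 of Lab Y for value 29×6/15 = 11.6.
Total value = 98.6.

98.6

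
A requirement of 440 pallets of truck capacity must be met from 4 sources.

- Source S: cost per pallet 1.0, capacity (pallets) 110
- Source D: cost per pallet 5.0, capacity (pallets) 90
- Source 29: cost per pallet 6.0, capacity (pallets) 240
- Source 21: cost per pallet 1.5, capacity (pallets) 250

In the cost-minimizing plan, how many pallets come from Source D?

80

Cheapest first:
Take 110 from Source S at 1.0 ; need 330 more.
Take 250 from Source 21 at 1.5 ; need 80 more.
Source D at 5.0: take 80 of its 90 ; requirement met.
Source 29: unused.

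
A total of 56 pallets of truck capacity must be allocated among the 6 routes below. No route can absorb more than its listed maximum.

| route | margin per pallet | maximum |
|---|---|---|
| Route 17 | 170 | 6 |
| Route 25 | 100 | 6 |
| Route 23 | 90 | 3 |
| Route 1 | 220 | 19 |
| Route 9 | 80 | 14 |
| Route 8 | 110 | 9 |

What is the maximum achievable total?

8100

Order the routes by margin per pallet: Route 1 220 > Route 17 170 > Route 8 110 > Route 25 100 > Route 23 90 > Route 9 80.
Route 1 takes 19 to reach its cap of 19 ; 37 left.
Route 17: +6 to 6 (cap) ; 31 left.
Route 8: +9 to 9 (cap) ; 22 left.
Give Route 25 6 to hit its cap of 6 ; 16 left.
Give Route 23 3 to hit its cap of 3 ; 13 left.
Only 13 left; Route 9 takes them to reach 13.
Total = 170×6 + 100×6 + 90×3 + 220×19 + 80×13 + 110×9 = 8100.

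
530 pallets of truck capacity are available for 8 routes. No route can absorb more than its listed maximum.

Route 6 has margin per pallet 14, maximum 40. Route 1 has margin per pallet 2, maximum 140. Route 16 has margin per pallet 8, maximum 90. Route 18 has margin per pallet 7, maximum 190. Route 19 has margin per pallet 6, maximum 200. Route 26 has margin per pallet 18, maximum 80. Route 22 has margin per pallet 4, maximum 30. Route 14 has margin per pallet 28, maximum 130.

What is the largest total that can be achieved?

Rank by margin per pallet: Route 14 28 > Route 26 18 > Route 6 14 > Route 16 8 > Route 18 7 > Route 19 6 > Route 22 4 > Route 1 2.
Route 14: +130 to 130 (cap) ; 400 left.
Give Route 26 80 to hit its cap of 80 ; 320 left.
Give Route 6 40 to hit its cap of 40 ; 280 left.
Route 16 takes 90 to reach its cap of 90 ; 190 left.
Route 18 takes 190 to reach its cap of 190 ; 0 left.
Total = 14×40 + 8×90 + 7×190 + 18×80 + 28×130 = 7690.

7690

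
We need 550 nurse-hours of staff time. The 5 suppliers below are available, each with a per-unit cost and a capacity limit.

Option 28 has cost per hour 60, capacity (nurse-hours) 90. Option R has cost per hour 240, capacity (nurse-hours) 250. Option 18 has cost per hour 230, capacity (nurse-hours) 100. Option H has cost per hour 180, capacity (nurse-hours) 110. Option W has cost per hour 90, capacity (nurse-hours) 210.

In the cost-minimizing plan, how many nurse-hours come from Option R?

40

Cheapest first:
Option 28 at 60: take all 90 nurse-hours — 460 still needed.
Option W (90): use full 210 — 250 nurse-hours to go.
Option H (180): use full 110 — 140 nurse-hours to go.
Take 100 from Option 18 at 230 — need 40 more.
Take 40 from Option R at 240 to finish.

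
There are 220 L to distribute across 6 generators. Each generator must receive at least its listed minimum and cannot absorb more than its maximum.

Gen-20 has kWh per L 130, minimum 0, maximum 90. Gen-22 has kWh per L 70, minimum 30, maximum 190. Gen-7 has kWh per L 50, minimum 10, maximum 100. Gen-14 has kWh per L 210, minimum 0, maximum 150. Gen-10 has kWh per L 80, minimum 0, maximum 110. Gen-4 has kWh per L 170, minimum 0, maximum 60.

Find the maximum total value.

39200

Meeting every minimum uses 0+30+10+0+0+0 = 40 L, leaving 180.
Highest kWh per L first: Gen-14 210 > Gen-4 170 > Gen-20 130 > Gen-10 80 > Gen-22 70 > Gen-7 50.
Give Gen-14 150 more to hit its cap of 150 → 30 left.
Only 30 left; Gen-4 takes them to reach 30.
Total = 70×30 + 50×10 + 210×150 + 170×30 = 39200.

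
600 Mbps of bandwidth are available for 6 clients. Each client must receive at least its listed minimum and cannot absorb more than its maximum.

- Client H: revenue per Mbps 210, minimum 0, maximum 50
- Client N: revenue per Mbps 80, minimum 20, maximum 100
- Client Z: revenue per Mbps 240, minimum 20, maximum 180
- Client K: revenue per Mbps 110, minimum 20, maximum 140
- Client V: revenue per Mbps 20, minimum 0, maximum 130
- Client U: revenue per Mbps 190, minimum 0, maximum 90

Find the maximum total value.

Meeting every minimum uses 0+20+20+20+0+0 = 60 Mbps, leaving 540.
Highest revenue per Mbps first: Client Z 240 > Client H 210 > Client U 190 > Client K 110 > Client N 80 > Client V 20.
Give Client Z 160 more to hit its cap of 180 → 380 left.
Client H: +50 to 50 (cap) → 330 left.
Client U takes 90 more to reach its cap of 90 → 240 left.
Give Client K 120 more to hit its cap of 140 → 120 left.
Client N: +80 to 100 (cap) → 40 left.
Client V: +40 (room for 130) → 40. Pool exhausted.
Total = 210×50 + 80×100 + 240×180 + 110×140 + 20×40 + 190×90 = 95000.

95000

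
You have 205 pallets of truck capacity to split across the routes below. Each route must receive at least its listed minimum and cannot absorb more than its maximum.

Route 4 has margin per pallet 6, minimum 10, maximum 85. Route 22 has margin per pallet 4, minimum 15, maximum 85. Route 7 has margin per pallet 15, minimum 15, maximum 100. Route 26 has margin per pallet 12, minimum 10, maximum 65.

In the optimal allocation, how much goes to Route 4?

Meeting every minimum uses 10+15+15+10 = 50 pallets, leaving 155.
Highest margin per pallet first: Route 7 15 > Route 26 12 > Route 4 6 > Route 22 4.
Route 7 takes 85 more to reach its cap of 100 — 70 left.
Route 26: +55 to 65 (cap) — 15 left.
Route 4 has room for 75 more but only 15 remain, so it gets 25.

25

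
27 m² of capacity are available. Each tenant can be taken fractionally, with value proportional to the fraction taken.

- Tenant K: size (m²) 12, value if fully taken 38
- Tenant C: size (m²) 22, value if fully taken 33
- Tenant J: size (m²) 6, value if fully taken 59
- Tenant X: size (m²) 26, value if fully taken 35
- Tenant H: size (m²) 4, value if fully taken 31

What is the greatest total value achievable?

Sort by value density: Tenant J 59/6≈9.83, Tenant H 31/4≈7.75, Tenant K 38/12≈3.17, Tenant C 33/22≈1.5, Tenant X 35/26≈1.35.
Tenant J: take in full, 6 m² for value 59 ; 21 left.
Tenant H: take in full, 4 m² for value 31 ; 17 left.
Tenant K: take in full, 12 m² for value 38 ; 5 left.
5 m² left: a 5/22 share of Tenant C gives 33×5/22 = 7.5.
Total value = 135.5.

135.5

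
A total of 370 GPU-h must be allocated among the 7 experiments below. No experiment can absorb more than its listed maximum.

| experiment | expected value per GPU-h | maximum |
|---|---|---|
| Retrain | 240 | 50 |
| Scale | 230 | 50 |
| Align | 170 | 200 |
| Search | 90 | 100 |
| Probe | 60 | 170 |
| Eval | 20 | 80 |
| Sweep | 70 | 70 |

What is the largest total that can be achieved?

63800

Highest expected value per GPU-h first: Retrain 240 > Scale 230 > Align 170 > Search 90 > Sweep 70 > Probe 60 > Eval 20.
Retrain: +50 to 50 (cap) ; 320 left.
Give Scale 50 to hit its cap of 50 ; 270 left.
Give Align 200 to hit its cap of 200 ; 70 left.
Search has room for 100 but only 70 remain, so it gets 70.
Total = 240×50 + 230×50 + 170×200 + 90×70 = 63800.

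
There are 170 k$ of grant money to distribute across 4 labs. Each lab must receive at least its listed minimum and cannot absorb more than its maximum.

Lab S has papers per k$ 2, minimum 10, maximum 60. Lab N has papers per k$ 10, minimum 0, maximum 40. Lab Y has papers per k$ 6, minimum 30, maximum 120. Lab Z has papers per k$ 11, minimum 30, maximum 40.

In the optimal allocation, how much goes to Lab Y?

80

Meeting every minimum uses 10+0+30+30 = 70 k$, leaving 100.
Rank by papers per k$: Lab Z 11 > Lab N 10 > Lab Y 6 > Lab S 2.
Lab Z takes 10 more to reach its cap of 40 → 90 left.
Lab N: +40 to 40 (cap) → 50 left.
Lab Y: +50 (room for 90) → 80. Pool exhausted.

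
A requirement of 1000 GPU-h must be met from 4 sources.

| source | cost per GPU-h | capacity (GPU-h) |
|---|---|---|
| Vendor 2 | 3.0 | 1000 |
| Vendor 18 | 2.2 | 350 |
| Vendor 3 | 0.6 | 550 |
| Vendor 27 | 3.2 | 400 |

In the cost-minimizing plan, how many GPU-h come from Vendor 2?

100

Fill from the cheapest source first.
Vendor 3 at 0.6: take all 550 GPU-h — 450 still needed.
Vendor 18 at 2.2: take all 350 GPU-h — 100 still needed.
Vendor 2 at 3.0: take 100 of its 1000 — requirement met.
Vendor 27: unused.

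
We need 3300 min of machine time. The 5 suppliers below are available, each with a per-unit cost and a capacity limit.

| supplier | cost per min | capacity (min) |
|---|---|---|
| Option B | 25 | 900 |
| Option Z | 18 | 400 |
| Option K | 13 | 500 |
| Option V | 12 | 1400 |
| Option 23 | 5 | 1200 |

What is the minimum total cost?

32900

Cheapest first:
Option 23 (5): use full 1200 — 2100 min to go.
Option V at 12: take all 1400 min — 700 still needed.
Option K at 13: take all 500 min — 200 still needed.
Take 200 from Option Z at 18 to finish.
Option B: unused.
Cost = 1200×5 + 1400×12 + 500×13 + 200×18 = 32900.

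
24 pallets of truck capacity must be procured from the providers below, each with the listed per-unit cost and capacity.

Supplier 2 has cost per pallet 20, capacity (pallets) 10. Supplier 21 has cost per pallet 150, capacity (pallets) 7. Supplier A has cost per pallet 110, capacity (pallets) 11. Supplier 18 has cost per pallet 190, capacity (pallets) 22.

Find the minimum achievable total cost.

1860

Use providers in increasing cost order.
Supplier 2 (20): use full 10 → 14 pallets to go.
Supplier A at 110: take all 11 pallets → 3 still needed.
Take 3 from Supplier 21 at 150 to finish.
Supplier 18: unused.
Cost = 10×20 + 11×110 + 3×150 = 1860.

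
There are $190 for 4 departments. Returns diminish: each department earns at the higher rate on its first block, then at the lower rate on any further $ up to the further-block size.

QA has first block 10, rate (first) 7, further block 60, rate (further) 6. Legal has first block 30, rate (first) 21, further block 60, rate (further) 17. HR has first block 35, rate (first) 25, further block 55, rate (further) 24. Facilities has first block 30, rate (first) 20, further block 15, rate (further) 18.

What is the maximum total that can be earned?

4120

Rank every tier by rate: HR/T1 25 > HR/T2 24 > Legal/T1 21 > Facilities/T1 20 > Facilities/T2 18 > Legal/T2 17 > QA/T1 7 > QA/T2 6.
HR T1 at 25: fill all 35 ; 155 left.
HR/T2 (24): +55 ; 100 left.
Legal/T1 (21): +30 ; 70 left.
Facilities/T1 (20): +30 ; 40 left.
Facilities T2 at 18: fill all 15 ; 25 left.
Legal/T2: +25 of 60 at 17; pool empty.
Total = 25×35 + 24×55 + 21×30 + 20×30 + 18×15 + 17×25 = 4120.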